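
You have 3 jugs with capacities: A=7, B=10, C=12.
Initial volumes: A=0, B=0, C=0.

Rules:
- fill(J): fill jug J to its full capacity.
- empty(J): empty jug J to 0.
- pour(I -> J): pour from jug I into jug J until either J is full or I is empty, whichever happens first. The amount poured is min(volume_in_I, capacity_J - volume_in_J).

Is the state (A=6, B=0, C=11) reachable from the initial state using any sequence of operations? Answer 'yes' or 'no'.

Answer: yes

Derivation:
BFS from (A=0, B=0, C=0):
  1. fill(C) -> (A=0 B=0 C=12)
  2. pour(C -> B) -> (A=0 B=10 C=2)
  3. pour(B -> A) -> (A=7 B=3 C=2)
  4. empty(A) -> (A=0 B=3 C=2)
  5. pour(B -> A) -> (A=3 B=0 C=2)
  6. pour(C -> B) -> (A=3 B=2 C=0)
  7. fill(C) -> (A=3 B=2 C=12)
  8. pour(C -> B) -> (A=3 B=10 C=4)
  9. pour(B -> A) -> (A=7 B=6 C=4)
  10. pour(A -> C) -> (A=0 B=6 C=11)
  11. pour(B -> A) -> (A=6 B=0 C=11)
Target reached → yes.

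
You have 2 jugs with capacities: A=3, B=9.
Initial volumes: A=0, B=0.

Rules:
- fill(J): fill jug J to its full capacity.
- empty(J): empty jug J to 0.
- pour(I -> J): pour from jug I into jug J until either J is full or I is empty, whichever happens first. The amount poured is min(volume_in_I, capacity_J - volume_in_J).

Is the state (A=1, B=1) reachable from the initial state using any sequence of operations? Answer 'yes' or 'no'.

Answer: no

Derivation:
BFS explored all 8 reachable states.
Reachable set includes: (0,0), (0,3), (0,6), (0,9), (3,0), (3,3), (3,6), (3,9)
Target (A=1, B=1) not in reachable set → no.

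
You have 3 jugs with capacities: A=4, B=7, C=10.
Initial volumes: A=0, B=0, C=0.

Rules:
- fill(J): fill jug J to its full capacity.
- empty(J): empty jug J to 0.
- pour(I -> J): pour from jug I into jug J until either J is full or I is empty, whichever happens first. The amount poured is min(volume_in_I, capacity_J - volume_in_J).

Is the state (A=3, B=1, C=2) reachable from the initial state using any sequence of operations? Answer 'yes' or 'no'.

BFS explored all 278 reachable states.
Reachable set includes: (0,0,0), (0,0,1), (0,0,2), (0,0,3), (0,0,4), (0,0,5), (0,0,6), (0,0,7), (0,0,8), (0,0,9), (0,0,10), (0,1,0) ...
Target (A=3, B=1, C=2) not in reachable set → no.

Answer: no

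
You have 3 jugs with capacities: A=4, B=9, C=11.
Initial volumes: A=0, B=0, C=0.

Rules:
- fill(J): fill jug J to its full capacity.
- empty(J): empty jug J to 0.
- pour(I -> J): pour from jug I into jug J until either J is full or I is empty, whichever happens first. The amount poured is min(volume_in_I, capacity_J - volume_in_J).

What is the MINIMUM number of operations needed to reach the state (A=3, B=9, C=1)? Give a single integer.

BFS from (A=0, B=0, C=0). One shortest path:
  1. fill(A) -> (A=4 B=0 C=0)
  2. fill(B) -> (A=4 B=9 C=0)
  3. pour(B -> C) -> (A=4 B=0 C=9)
  4. pour(A -> B) -> (A=0 B=4 C=9)
  5. pour(C -> A) -> (A=4 B=4 C=5)
  6. pour(A -> B) -> (A=0 B=8 C=5)
  7. pour(C -> A) -> (A=4 B=8 C=1)
  8. pour(A -> B) -> (A=3 B=9 C=1)
Reached target in 8 moves.

Answer: 8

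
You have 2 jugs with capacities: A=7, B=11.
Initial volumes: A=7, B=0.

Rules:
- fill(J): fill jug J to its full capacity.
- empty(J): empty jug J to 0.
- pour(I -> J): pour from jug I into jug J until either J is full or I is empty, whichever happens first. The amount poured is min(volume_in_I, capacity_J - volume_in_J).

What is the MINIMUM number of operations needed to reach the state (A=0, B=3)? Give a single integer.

Answer: 5

Derivation:
BFS from (A=7, B=0). One shortest path:
  1. pour(A -> B) -> (A=0 B=7)
  2. fill(A) -> (A=7 B=7)
  3. pour(A -> B) -> (A=3 B=11)
  4. empty(B) -> (A=3 B=0)
  5. pour(A -> B) -> (A=0 B=3)
Reached target in 5 moves.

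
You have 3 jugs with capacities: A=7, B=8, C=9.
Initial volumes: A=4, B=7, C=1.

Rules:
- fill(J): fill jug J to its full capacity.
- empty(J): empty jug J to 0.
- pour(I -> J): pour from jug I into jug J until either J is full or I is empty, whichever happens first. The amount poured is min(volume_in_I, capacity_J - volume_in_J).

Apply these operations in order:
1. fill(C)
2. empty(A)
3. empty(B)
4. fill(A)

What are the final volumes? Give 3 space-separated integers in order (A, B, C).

Step 1: fill(C) -> (A=4 B=7 C=9)
Step 2: empty(A) -> (A=0 B=7 C=9)
Step 3: empty(B) -> (A=0 B=0 C=9)
Step 4: fill(A) -> (A=7 B=0 C=9)

Answer: 7 0 9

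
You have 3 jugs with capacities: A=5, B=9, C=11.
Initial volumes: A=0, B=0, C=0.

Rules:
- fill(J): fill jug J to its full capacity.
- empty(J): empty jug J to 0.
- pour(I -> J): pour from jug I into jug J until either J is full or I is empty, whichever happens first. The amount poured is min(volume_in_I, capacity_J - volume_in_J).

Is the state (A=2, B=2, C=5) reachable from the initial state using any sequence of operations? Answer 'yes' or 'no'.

BFS explored all 400 reachable states.
Reachable set includes: (0,0,0), (0,0,1), (0,0,2), (0,0,3), (0,0,4), (0,0,5), (0,0,6), (0,0,7), (0,0,8), (0,0,9), (0,0,10), (0,0,11) ...
Target (A=2, B=2, C=5) not in reachable set → no.

Answer: no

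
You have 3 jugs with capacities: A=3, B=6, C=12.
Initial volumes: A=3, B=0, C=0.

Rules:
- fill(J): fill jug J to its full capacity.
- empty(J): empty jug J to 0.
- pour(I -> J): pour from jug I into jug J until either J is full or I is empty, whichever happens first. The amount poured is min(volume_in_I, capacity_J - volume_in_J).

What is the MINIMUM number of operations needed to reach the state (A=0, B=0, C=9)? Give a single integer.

Answer: 3

Derivation:
BFS from (A=3, B=0, C=0). One shortest path:
  1. fill(B) -> (A=3 B=6 C=0)
  2. pour(A -> C) -> (A=0 B=6 C=3)
  3. pour(B -> C) -> (A=0 B=0 C=9)
Reached target in 3 moves.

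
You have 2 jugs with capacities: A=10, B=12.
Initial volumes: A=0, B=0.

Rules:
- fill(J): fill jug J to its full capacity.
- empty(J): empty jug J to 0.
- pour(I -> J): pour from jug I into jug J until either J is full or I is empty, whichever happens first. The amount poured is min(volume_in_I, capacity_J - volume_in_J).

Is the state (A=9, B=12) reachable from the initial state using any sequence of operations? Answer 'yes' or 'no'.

Answer: no

Derivation:
BFS explored all 22 reachable states.
Reachable set includes: (0,0), (0,2), (0,4), (0,6), (0,8), (0,10), (0,12), (2,0), (2,12), (4,0), (4,12), (6,0) ...
Target (A=9, B=12) not in reachable set → no.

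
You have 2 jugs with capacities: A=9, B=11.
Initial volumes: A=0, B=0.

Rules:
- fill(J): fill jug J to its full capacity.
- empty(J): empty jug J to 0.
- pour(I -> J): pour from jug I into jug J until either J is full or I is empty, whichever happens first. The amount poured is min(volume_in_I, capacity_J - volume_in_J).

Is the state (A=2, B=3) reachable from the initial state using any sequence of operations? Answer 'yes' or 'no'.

Answer: no

Derivation:
BFS explored all 40 reachable states.
Reachable set includes: (0,0), (0,1), (0,2), (0,3), (0,4), (0,5), (0,6), (0,7), (0,8), (0,9), (0,10), (0,11) ...
Target (A=2, B=3) not in reachable set → no.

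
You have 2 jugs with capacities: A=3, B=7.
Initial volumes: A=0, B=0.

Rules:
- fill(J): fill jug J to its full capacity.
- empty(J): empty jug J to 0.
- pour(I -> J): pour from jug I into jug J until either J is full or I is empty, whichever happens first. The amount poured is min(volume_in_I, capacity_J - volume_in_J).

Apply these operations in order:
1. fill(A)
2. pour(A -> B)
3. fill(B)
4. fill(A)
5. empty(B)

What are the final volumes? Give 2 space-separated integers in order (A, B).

Step 1: fill(A) -> (A=3 B=0)
Step 2: pour(A -> B) -> (A=0 B=3)
Step 3: fill(B) -> (A=0 B=7)
Step 4: fill(A) -> (A=3 B=7)
Step 5: empty(B) -> (A=3 B=0)

Answer: 3 0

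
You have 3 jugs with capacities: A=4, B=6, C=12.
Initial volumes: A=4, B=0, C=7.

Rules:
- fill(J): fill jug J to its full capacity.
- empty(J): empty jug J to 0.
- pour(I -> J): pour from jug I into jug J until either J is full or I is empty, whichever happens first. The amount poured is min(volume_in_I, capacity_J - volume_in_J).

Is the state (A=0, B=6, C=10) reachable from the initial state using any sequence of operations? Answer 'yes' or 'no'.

BFS from (A=4, B=0, C=7):
  1. fill(C) -> (A=4 B=0 C=12)
  2. pour(A -> B) -> (A=0 B=4 C=12)
  3. pour(C -> B) -> (A=0 B=6 C=10)
Target reached → yes.

Answer: yes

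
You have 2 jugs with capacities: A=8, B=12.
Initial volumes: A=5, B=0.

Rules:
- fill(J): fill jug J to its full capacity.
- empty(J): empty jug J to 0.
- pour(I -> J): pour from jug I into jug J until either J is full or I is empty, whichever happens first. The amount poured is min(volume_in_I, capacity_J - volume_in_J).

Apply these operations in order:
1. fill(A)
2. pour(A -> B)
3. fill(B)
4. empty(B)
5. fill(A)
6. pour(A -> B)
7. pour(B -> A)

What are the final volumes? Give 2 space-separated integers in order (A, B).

Step 1: fill(A) -> (A=8 B=0)
Step 2: pour(A -> B) -> (A=0 B=8)
Step 3: fill(B) -> (A=0 B=12)
Step 4: empty(B) -> (A=0 B=0)
Step 5: fill(A) -> (A=8 B=0)
Step 6: pour(A -> B) -> (A=0 B=8)
Step 7: pour(B -> A) -> (A=8 B=0)

Answer: 8 0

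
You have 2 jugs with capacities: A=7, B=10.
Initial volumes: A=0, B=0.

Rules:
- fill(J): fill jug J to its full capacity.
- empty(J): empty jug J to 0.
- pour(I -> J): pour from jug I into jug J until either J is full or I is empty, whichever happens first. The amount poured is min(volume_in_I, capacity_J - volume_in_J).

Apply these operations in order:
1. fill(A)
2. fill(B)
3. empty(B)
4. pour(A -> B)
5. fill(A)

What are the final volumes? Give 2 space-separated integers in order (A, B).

Answer: 7 7

Derivation:
Step 1: fill(A) -> (A=7 B=0)
Step 2: fill(B) -> (A=7 B=10)
Step 3: empty(B) -> (A=7 B=0)
Step 4: pour(A -> B) -> (A=0 B=7)
Step 5: fill(A) -> (A=7 B=7)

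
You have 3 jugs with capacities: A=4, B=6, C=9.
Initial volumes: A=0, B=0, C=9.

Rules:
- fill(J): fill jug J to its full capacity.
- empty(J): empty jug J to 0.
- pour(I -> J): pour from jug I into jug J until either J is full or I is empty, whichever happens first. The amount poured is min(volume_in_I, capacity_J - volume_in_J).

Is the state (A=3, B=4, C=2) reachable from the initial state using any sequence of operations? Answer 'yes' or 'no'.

Answer: no

Derivation:
BFS explored all 230 reachable states.
Reachable set includes: (0,0,0), (0,0,1), (0,0,2), (0,0,3), (0,0,4), (0,0,5), (0,0,6), (0,0,7), (0,0,8), (0,0,9), (0,1,0), (0,1,1) ...
Target (A=3, B=4, C=2) not in reachable set → no.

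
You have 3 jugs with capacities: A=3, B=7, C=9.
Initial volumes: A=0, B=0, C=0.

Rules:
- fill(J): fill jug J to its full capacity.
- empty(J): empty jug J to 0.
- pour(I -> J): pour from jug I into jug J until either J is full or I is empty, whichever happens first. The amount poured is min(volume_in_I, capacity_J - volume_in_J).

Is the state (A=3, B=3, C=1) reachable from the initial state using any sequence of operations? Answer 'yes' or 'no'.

BFS from (A=0, B=0, C=0):
  1. fill(B) -> (A=0 B=7 C=0)
  2. pour(B -> A) -> (A=3 B=4 C=0)
  3. pour(B -> C) -> (A=3 B=0 C=4)
  4. pour(A -> B) -> (A=0 B=3 C=4)
  5. pour(C -> A) -> (A=3 B=3 C=1)
Target reached → yes.

Answer: yes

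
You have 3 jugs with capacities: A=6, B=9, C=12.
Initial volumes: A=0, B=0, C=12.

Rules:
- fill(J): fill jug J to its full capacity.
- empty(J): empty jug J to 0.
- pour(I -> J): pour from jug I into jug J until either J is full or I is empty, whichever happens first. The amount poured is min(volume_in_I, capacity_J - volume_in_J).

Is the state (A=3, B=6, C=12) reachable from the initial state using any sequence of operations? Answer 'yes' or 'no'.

Answer: yes

Derivation:
BFS from (A=0, B=0, C=12):
  1. pour(C -> B) -> (A=0 B=9 C=3)
  2. pour(C -> A) -> (A=3 B=9 C=0)
  3. pour(B -> C) -> (A=3 B=0 C=9)
  4. fill(B) -> (A=3 B=9 C=9)
  5. pour(B -> C) -> (A=3 B=6 C=12)
Target reached → yes.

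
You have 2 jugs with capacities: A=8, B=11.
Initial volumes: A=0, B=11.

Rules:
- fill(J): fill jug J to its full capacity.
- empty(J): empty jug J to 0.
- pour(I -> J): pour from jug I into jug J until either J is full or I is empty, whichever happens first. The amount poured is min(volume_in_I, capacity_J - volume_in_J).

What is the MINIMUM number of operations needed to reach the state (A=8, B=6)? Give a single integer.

BFS from (A=0, B=11). One shortest path:
  1. pour(B -> A) -> (A=8 B=3)
  2. empty(A) -> (A=0 B=3)
  3. pour(B -> A) -> (A=3 B=0)
  4. fill(B) -> (A=3 B=11)
  5. pour(B -> A) -> (A=8 B=6)
Reached target in 5 moves.

Answer: 5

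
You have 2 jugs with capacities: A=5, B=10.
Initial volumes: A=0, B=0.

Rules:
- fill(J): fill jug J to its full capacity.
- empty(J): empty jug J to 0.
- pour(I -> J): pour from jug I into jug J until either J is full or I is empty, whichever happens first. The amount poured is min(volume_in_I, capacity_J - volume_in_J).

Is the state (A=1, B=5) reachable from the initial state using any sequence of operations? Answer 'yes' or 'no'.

BFS explored all 6 reachable states.
Reachable set includes: (0,0), (0,5), (0,10), (5,0), (5,5), (5,10)
Target (A=1, B=5) not in reachable set → no.

Answer: no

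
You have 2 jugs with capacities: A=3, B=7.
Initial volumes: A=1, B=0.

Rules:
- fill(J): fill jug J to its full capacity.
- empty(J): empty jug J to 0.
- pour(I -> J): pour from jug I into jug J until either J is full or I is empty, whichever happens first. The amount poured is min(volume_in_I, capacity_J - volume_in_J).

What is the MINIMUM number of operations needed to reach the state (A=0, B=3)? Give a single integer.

Answer: 2

Derivation:
BFS from (A=1, B=0). One shortest path:
  1. fill(A) -> (A=3 B=0)
  2. pour(A -> B) -> (A=0 B=3)
Reached target in 2 moves.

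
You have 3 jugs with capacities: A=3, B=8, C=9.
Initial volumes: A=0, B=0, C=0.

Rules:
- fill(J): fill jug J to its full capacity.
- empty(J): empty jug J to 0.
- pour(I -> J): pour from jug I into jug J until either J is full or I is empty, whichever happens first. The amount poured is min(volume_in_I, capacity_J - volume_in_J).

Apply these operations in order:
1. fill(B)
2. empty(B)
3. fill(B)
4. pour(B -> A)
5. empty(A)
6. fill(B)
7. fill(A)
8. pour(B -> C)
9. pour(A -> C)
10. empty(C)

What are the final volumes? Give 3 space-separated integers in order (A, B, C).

Answer: 2 0 0

Derivation:
Step 1: fill(B) -> (A=0 B=8 C=0)
Step 2: empty(B) -> (A=0 B=0 C=0)
Step 3: fill(B) -> (A=0 B=8 C=0)
Step 4: pour(B -> A) -> (A=3 B=5 C=0)
Step 5: empty(A) -> (A=0 B=5 C=0)
Step 6: fill(B) -> (A=0 B=8 C=0)
Step 7: fill(A) -> (A=3 B=8 C=0)
Step 8: pour(B -> C) -> (A=3 B=0 C=8)
Step 9: pour(A -> C) -> (A=2 B=0 C=9)
Step 10: empty(C) -> (A=2 B=0 C=0)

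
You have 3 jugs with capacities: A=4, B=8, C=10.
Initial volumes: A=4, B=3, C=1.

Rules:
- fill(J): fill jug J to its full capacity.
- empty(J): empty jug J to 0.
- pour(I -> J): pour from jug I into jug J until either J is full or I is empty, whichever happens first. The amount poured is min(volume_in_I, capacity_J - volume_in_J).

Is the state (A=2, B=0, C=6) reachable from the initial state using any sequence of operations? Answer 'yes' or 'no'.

Answer: yes

Derivation:
BFS from (A=4, B=3, C=1):
  1. empty(A) -> (A=0 B=3 C=1)
  2. pour(B -> C) -> (A=0 B=0 C=4)
  3. fill(B) -> (A=0 B=8 C=4)
  4. pour(B -> C) -> (A=0 B=2 C=10)
  5. pour(C -> A) -> (A=4 B=2 C=6)
  6. empty(A) -> (A=0 B=2 C=6)
  7. pour(B -> A) -> (A=2 B=0 C=6)
Target reached → yes.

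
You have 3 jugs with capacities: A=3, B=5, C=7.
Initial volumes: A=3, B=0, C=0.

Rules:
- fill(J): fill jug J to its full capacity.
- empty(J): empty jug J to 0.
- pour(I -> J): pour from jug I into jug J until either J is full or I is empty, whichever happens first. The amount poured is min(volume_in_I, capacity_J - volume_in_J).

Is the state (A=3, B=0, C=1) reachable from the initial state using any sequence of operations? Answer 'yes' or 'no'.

Answer: yes

Derivation:
BFS from (A=3, B=0, C=0):
  1. empty(A) -> (A=0 B=0 C=0)
  2. fill(C) -> (A=0 B=0 C=7)
  3. pour(C -> A) -> (A=3 B=0 C=4)
  4. empty(A) -> (A=0 B=0 C=4)
  5. pour(C -> A) -> (A=3 B=0 C=1)
Target reached → yes.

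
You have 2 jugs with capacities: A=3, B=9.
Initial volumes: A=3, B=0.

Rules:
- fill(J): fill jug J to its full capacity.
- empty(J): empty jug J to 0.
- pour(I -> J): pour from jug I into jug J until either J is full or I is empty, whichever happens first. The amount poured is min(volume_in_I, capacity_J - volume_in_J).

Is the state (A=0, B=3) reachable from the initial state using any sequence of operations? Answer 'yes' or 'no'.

BFS from (A=3, B=0):
  1. pour(A -> B) -> (A=0 B=3)
Target reached → yes.

Answer: yes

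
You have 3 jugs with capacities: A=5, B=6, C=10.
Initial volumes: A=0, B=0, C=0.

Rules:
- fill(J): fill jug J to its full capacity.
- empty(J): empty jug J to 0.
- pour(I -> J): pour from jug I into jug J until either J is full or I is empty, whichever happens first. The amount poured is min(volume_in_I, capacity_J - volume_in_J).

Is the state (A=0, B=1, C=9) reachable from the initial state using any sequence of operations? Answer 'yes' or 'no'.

BFS from (A=0, B=0, C=0):
  1. fill(C) -> (A=0 B=0 C=10)
  2. pour(C -> B) -> (A=0 B=6 C=4)
  3. pour(B -> A) -> (A=5 B=1 C=4)
  4. pour(A -> C) -> (A=0 B=1 C=9)
Target reached → yes.

Answer: yes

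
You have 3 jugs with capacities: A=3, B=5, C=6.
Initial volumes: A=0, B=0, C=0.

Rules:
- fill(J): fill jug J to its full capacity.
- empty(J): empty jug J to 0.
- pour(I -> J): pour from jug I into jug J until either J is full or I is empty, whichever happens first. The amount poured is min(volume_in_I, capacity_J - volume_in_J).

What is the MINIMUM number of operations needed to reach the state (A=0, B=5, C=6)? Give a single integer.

BFS from (A=0, B=0, C=0). One shortest path:
  1. fill(B) -> (A=0 B=5 C=0)
  2. fill(C) -> (A=0 B=5 C=6)
Reached target in 2 moves.

Answer: 2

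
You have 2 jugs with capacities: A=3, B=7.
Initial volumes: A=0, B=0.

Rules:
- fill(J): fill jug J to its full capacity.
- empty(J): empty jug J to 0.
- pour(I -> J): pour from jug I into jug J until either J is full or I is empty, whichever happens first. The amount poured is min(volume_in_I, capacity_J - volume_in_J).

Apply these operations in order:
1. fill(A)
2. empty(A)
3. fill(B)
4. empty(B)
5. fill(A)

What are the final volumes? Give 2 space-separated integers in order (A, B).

Answer: 3 0

Derivation:
Step 1: fill(A) -> (A=3 B=0)
Step 2: empty(A) -> (A=0 B=0)
Step 3: fill(B) -> (A=0 B=7)
Step 4: empty(B) -> (A=0 B=0)
Step 5: fill(A) -> (A=3 B=0)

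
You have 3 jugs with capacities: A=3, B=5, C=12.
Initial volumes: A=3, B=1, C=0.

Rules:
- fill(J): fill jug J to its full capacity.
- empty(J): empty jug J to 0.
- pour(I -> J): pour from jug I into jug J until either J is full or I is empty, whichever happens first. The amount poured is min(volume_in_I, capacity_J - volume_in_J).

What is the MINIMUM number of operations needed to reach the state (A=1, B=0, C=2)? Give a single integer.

BFS from (A=3, B=1, C=0). One shortest path:
  1. fill(B) -> (A=3 B=5 C=0)
  2. pour(B -> C) -> (A=3 B=0 C=5)
  3. pour(A -> B) -> (A=0 B=3 C=5)
  4. pour(C -> A) -> (A=3 B=3 C=2)
  5. pour(A -> B) -> (A=1 B=5 C=2)
  6. empty(B) -> (A=1 B=0 C=2)
Reached target in 6 moves.

Answer: 6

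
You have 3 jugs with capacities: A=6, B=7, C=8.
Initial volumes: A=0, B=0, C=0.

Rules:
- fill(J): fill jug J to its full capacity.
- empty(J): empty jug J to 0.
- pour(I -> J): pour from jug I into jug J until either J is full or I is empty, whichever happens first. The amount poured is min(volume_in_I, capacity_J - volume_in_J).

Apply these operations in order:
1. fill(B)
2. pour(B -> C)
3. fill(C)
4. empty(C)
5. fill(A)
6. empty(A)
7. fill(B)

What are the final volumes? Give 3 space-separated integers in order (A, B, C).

Step 1: fill(B) -> (A=0 B=7 C=0)
Step 2: pour(B -> C) -> (A=0 B=0 C=7)
Step 3: fill(C) -> (A=0 B=0 C=8)
Step 4: empty(C) -> (A=0 B=0 C=0)
Step 5: fill(A) -> (A=6 B=0 C=0)
Step 6: empty(A) -> (A=0 B=0 C=0)
Step 7: fill(B) -> (A=0 B=7 C=0)

Answer: 0 7 0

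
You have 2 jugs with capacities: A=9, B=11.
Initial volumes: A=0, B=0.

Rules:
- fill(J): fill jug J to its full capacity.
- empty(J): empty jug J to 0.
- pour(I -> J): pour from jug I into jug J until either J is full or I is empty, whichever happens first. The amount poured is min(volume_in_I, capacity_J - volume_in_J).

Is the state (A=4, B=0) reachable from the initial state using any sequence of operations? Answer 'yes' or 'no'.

Answer: yes

Derivation:
BFS from (A=0, B=0):
  1. fill(B) -> (A=0 B=11)
  2. pour(B -> A) -> (A=9 B=2)
  3. empty(A) -> (A=0 B=2)
  4. pour(B -> A) -> (A=2 B=0)
  5. fill(B) -> (A=2 B=11)
  6. pour(B -> A) -> (A=9 B=4)
  7. empty(A) -> (A=0 B=4)
  8. pour(B -> A) -> (A=4 B=0)
Target reached → yes.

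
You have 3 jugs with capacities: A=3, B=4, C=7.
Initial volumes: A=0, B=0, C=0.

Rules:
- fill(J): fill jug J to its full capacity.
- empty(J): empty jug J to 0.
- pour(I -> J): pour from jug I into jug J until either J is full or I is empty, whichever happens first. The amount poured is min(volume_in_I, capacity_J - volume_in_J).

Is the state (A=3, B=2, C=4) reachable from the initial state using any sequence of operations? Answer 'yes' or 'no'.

BFS from (A=0, B=0, C=0):
  1. fill(A) -> (A=3 B=0 C=0)
  2. pour(A -> B) -> (A=0 B=3 C=0)
  3. fill(A) -> (A=3 B=3 C=0)
  4. pour(A -> B) -> (A=2 B=4 C=0)
  5. pour(B -> C) -> (A=2 B=0 C=4)
  6. pour(A -> B) -> (A=0 B=2 C=4)
  7. fill(A) -> (A=3 B=2 C=4)
Target reached → yes.

Answer: yes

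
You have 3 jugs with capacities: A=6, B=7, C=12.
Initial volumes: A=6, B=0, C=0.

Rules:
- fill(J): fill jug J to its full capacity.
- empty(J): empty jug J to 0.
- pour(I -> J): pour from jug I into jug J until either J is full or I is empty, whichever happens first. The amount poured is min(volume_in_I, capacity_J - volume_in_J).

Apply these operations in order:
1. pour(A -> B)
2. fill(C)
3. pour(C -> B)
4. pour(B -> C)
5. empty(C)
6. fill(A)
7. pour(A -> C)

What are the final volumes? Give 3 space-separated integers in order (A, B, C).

Step 1: pour(A -> B) -> (A=0 B=6 C=0)
Step 2: fill(C) -> (A=0 B=6 C=12)
Step 3: pour(C -> B) -> (A=0 B=7 C=11)
Step 4: pour(B -> C) -> (A=0 B=6 C=12)
Step 5: empty(C) -> (A=0 B=6 C=0)
Step 6: fill(A) -> (A=6 B=6 C=0)
Step 7: pour(A -> C) -> (A=0 B=6 C=6)

Answer: 0 6 6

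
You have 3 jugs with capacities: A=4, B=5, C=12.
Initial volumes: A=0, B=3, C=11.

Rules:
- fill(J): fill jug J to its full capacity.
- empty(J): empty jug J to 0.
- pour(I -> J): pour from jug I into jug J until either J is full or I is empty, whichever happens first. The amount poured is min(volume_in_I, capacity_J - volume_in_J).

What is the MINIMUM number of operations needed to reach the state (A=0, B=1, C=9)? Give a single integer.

BFS from (A=0, B=3, C=11). One shortest path:
  1. pour(C -> B) -> (A=0 B=5 C=9)
  2. pour(B -> A) -> (A=4 B=1 C=9)
  3. empty(A) -> (A=0 B=1 C=9)
Reached target in 3 moves.

Answer: 3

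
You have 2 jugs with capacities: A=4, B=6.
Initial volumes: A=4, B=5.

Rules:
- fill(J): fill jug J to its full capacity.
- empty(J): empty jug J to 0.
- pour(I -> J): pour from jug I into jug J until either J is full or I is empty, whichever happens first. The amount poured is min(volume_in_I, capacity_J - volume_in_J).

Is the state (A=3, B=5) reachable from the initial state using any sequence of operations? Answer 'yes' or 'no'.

BFS explored all 20 reachable states.
Reachable set includes: (0,0), (0,1), (0,2), (0,3), (0,4), (0,5), (0,6), (1,0), (1,6), (2,0), (2,6), (3,0) ...
Target (A=3, B=5) not in reachable set → no.

Answer: no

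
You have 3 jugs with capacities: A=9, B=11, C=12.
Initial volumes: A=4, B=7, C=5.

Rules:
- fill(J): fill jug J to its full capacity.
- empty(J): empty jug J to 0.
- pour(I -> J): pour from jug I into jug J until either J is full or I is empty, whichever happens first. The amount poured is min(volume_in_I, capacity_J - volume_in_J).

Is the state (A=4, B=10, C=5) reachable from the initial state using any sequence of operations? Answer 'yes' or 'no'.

Answer: no

Derivation:
BFS explored all 681 reachable states.
Reachable set includes: (0,0,0), (0,0,1), (0,0,2), (0,0,3), (0,0,4), (0,0,5), (0,0,6), (0,0,7), (0,0,8), (0,0,9), (0,0,10), (0,0,11) ...
Target (A=4, B=10, C=5) not in reachable set → no.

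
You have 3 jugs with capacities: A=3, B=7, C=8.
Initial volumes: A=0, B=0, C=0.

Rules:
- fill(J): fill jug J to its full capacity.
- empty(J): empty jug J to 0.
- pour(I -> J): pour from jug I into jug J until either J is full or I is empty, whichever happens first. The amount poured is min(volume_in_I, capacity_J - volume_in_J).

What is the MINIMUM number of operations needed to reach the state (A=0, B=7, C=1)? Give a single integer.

BFS from (A=0, B=0, C=0). One shortest path:
  1. fill(C) -> (A=0 B=0 C=8)
  2. pour(C -> B) -> (A=0 B=7 C=1)
Reached target in 2 moves.

Answer: 2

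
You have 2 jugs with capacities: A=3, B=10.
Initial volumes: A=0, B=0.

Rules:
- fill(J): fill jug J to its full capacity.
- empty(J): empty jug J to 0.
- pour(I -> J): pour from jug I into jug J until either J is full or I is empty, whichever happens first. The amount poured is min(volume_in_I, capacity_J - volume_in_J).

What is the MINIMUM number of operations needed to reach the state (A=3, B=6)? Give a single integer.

Answer: 5

Derivation:
BFS from (A=0, B=0). One shortest path:
  1. fill(A) -> (A=3 B=0)
  2. pour(A -> B) -> (A=0 B=3)
  3. fill(A) -> (A=3 B=3)
  4. pour(A -> B) -> (A=0 B=6)
  5. fill(A) -> (A=3 B=6)
Reached target in 5 moves.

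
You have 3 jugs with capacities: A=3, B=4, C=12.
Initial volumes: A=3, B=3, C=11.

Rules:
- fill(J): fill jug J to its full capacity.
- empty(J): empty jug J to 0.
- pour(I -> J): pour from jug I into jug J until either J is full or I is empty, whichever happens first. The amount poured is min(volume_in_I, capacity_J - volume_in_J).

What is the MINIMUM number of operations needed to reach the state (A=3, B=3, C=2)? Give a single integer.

BFS from (A=3, B=3, C=11). One shortest path:
  1. pour(A -> C) -> (A=2 B=3 C=12)
  2. empty(C) -> (A=2 B=3 C=0)
  3. pour(A -> C) -> (A=0 B=3 C=2)
  4. fill(A) -> (A=3 B=3 C=2)
Reached target in 4 moves.

Answer: 4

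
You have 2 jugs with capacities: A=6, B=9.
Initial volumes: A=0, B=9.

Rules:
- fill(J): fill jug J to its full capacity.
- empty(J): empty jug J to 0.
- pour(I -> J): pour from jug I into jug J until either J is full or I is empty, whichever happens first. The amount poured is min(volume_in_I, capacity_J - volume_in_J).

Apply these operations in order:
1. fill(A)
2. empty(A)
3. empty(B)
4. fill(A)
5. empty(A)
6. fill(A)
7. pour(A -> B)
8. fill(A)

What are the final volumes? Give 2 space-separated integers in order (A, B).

Step 1: fill(A) -> (A=6 B=9)
Step 2: empty(A) -> (A=0 B=9)
Step 3: empty(B) -> (A=0 B=0)
Step 4: fill(A) -> (A=6 B=0)
Step 5: empty(A) -> (A=0 B=0)
Step 6: fill(A) -> (A=6 B=0)
Step 7: pour(A -> B) -> (A=0 B=6)
Step 8: fill(A) -> (A=6 B=6)

Answer: 6 6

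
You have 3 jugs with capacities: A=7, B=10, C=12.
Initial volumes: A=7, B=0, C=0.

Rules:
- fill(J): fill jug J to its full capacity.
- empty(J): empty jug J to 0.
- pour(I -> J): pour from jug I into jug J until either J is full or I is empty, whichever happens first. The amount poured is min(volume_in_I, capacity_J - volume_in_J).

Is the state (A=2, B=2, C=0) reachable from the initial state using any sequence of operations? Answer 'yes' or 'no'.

Answer: yes

Derivation:
BFS from (A=7, B=0, C=0):
  1. pour(A -> C) -> (A=0 B=0 C=7)
  2. fill(A) -> (A=7 B=0 C=7)
  3. pour(A -> C) -> (A=2 B=0 C=12)
  4. pour(C -> B) -> (A=2 B=10 C=2)
  5. empty(B) -> (A=2 B=0 C=2)
  6. pour(C -> B) -> (A=2 B=2 C=0)
Target reached → yes.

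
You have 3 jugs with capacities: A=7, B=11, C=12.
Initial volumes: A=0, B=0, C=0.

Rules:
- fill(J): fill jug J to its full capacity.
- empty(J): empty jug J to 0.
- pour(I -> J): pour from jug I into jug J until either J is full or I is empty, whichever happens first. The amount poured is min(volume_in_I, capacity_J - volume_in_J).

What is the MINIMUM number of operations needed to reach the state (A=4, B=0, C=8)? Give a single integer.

Answer: 5

Derivation:
BFS from (A=0, B=0, C=0). One shortest path:
  1. fill(C) -> (A=0 B=0 C=12)
  2. pour(C -> B) -> (A=0 B=11 C=1)
  3. pour(B -> A) -> (A=7 B=4 C=1)
  4. pour(A -> C) -> (A=0 B=4 C=8)
  5. pour(B -> A) -> (A=4 B=0 C=8)
Reached target in 5 moves.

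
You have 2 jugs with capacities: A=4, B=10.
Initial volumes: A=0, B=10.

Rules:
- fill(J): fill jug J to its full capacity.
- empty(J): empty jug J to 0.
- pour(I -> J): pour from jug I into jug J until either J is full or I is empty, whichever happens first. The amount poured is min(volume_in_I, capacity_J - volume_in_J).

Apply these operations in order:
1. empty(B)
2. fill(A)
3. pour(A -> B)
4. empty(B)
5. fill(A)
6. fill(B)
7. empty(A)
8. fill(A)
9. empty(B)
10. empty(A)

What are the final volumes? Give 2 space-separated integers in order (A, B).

Step 1: empty(B) -> (A=0 B=0)
Step 2: fill(A) -> (A=4 B=0)
Step 3: pour(A -> B) -> (A=0 B=4)
Step 4: empty(B) -> (A=0 B=0)
Step 5: fill(A) -> (A=4 B=0)
Step 6: fill(B) -> (A=4 B=10)
Step 7: empty(A) -> (A=0 B=10)
Step 8: fill(A) -> (A=4 B=10)
Step 9: empty(B) -> (A=4 B=0)
Step 10: empty(A) -> (A=0 B=0)

Answer: 0 0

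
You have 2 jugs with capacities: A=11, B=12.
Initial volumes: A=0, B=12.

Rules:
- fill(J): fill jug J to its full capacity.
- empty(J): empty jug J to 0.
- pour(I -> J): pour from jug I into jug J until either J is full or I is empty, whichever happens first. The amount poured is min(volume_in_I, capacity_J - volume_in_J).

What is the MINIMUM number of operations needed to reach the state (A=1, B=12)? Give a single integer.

Answer: 4

Derivation:
BFS from (A=0, B=12). One shortest path:
  1. pour(B -> A) -> (A=11 B=1)
  2. empty(A) -> (A=0 B=1)
  3. pour(B -> A) -> (A=1 B=0)
  4. fill(B) -> (A=1 B=12)
Reached target in 4 moves.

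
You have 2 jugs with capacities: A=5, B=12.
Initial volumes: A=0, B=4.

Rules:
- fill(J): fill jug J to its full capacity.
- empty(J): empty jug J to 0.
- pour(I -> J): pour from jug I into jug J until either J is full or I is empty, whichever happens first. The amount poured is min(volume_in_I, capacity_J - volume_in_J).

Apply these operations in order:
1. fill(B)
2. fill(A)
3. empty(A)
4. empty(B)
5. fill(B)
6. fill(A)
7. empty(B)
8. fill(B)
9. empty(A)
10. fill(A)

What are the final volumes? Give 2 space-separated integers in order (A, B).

Answer: 5 12

Derivation:
Step 1: fill(B) -> (A=0 B=12)
Step 2: fill(A) -> (A=5 B=12)
Step 3: empty(A) -> (A=0 B=12)
Step 4: empty(B) -> (A=0 B=0)
Step 5: fill(B) -> (A=0 B=12)
Step 6: fill(A) -> (A=5 B=12)
Step 7: empty(B) -> (A=5 B=0)
Step 8: fill(B) -> (A=5 B=12)
Step 9: empty(A) -> (A=0 B=12)
Step 10: fill(A) -> (A=5 B=12)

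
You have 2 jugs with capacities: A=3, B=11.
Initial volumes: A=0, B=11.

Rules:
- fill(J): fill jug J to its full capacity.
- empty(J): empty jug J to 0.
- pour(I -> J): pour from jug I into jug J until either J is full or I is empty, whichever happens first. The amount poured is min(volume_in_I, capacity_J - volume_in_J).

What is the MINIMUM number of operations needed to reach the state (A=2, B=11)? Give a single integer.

BFS from (A=0, B=11). One shortest path:
  1. pour(B -> A) -> (A=3 B=8)
  2. empty(A) -> (A=0 B=8)
  3. pour(B -> A) -> (A=3 B=5)
  4. empty(A) -> (A=0 B=5)
  5. pour(B -> A) -> (A=3 B=2)
  6. empty(A) -> (A=0 B=2)
  7. pour(B -> A) -> (A=2 B=0)
  8. fill(B) -> (A=2 B=11)
Reached target in 8 moves.

Answer: 8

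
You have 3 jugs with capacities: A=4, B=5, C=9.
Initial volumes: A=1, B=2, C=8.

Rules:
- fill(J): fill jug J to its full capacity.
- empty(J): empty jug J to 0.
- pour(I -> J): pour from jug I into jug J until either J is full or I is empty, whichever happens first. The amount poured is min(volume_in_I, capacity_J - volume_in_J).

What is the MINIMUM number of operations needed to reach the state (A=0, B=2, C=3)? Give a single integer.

BFS from (A=1, B=2, C=8). One shortest path:
  1. fill(A) -> (A=4 B=2 C=8)
  2. pour(A -> C) -> (A=3 B=2 C=9)
  3. empty(C) -> (A=3 B=2 C=0)
  4. pour(A -> C) -> (A=0 B=2 C=3)
Reached target in 4 moves.

Answer: 4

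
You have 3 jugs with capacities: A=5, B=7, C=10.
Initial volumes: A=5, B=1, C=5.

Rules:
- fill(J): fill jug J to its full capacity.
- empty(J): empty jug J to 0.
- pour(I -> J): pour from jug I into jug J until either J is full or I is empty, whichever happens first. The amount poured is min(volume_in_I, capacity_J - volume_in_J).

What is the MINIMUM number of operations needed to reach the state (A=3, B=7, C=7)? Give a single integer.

Answer: 5

Derivation:
BFS from (A=5, B=1, C=5). One shortest path:
  1. empty(B) -> (A=5 B=0 C=5)
  2. pour(C -> B) -> (A=5 B=5 C=0)
  3. pour(A -> B) -> (A=3 B=7 C=0)
  4. pour(B -> C) -> (A=3 B=0 C=7)
  5. fill(B) -> (A=3 B=7 C=7)
Reached target in 5 moves.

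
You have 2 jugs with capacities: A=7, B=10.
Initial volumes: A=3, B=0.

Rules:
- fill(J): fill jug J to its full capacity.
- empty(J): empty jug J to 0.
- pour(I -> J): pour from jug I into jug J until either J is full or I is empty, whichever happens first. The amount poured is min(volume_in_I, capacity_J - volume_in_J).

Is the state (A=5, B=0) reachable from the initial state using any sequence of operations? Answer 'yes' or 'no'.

Answer: yes

Derivation:
BFS from (A=3, B=0):
  1. fill(B) -> (A=3 B=10)
  2. pour(B -> A) -> (A=7 B=6)
  3. empty(A) -> (A=0 B=6)
  4. pour(B -> A) -> (A=6 B=0)
  5. fill(B) -> (A=6 B=10)
  6. pour(B -> A) -> (A=7 B=9)
  7. empty(A) -> (A=0 B=9)
  8. pour(B -> A) -> (A=7 B=2)
  9. empty(A) -> (A=0 B=2)
  10. pour(B -> A) -> (A=2 B=0)
  11. fill(B) -> (A=2 B=10)
  12. pour(B -> A) -> (A=7 B=5)
  13. empty(A) -> (A=0 B=5)
  14. pour(B -> A) -> (A=5 B=0)
Target reached → yes.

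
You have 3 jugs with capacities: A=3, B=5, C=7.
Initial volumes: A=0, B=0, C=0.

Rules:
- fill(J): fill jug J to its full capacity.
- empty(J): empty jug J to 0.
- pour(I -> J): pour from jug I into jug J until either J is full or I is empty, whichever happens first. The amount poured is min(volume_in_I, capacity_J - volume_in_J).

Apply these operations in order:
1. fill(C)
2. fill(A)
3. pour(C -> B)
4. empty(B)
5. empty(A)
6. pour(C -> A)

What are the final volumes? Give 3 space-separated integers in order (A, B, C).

Answer: 2 0 0

Derivation:
Step 1: fill(C) -> (A=0 B=0 C=7)
Step 2: fill(A) -> (A=3 B=0 C=7)
Step 3: pour(C -> B) -> (A=3 B=5 C=2)
Step 4: empty(B) -> (A=3 B=0 C=2)
Step 5: empty(A) -> (A=0 B=0 C=2)
Step 6: pour(C -> A) -> (A=2 B=0 C=0)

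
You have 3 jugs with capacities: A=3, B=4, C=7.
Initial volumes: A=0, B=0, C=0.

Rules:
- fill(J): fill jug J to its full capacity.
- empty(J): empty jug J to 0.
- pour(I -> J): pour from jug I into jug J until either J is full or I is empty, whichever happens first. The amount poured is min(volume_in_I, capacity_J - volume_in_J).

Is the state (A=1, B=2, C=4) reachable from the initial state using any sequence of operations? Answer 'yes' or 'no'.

Answer: no

Derivation:
BFS explored all 124 reachable states.
Reachable set includes: (0,0,0), (0,0,1), (0,0,2), (0,0,3), (0,0,4), (0,0,5), (0,0,6), (0,0,7), (0,1,0), (0,1,1), (0,1,2), (0,1,3) ...
Target (A=1, B=2, C=4) not in reachable set → no.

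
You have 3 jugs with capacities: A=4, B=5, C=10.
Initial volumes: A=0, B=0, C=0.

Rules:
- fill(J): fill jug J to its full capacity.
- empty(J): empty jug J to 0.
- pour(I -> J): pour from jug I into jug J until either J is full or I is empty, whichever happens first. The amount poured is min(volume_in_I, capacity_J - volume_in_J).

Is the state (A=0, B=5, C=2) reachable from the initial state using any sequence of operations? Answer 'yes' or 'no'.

BFS from (A=0, B=0, C=0):
  1. fill(B) -> (A=0 B=5 C=0)
  2. fill(C) -> (A=0 B=5 C=10)
  3. pour(C -> A) -> (A=4 B=5 C=6)
  4. empty(A) -> (A=0 B=5 C=6)
  5. pour(C -> A) -> (A=4 B=5 C=2)
  6. empty(A) -> (A=0 B=5 C=2)
Target reached → yes.

Answer: yes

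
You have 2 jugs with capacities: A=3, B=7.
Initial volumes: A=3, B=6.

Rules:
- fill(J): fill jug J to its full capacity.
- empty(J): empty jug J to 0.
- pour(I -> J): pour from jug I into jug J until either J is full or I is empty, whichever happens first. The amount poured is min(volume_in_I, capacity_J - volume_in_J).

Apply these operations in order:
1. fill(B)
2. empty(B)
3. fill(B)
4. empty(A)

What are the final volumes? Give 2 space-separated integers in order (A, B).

Step 1: fill(B) -> (A=3 B=7)
Step 2: empty(B) -> (A=3 B=0)
Step 3: fill(B) -> (A=3 B=7)
Step 4: empty(A) -> (A=0 B=7)

Answer: 0 7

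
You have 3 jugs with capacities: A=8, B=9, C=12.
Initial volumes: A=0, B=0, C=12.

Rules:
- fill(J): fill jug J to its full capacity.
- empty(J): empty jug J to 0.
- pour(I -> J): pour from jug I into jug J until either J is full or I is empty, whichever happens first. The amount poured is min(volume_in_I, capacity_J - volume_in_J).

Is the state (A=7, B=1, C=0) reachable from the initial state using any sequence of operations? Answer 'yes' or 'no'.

BFS from (A=0, B=0, C=12):
  1. fill(A) -> (A=8 B=0 C=12)
  2. pour(A -> B) -> (A=0 B=8 C=12)
  3. pour(C -> A) -> (A=8 B=8 C=4)
  4. pour(A -> B) -> (A=7 B=9 C=4)
  5. pour(B -> C) -> (A=7 B=1 C=12)
  6. empty(C) -> (A=7 B=1 C=0)
Target reached → yes.

Answer: yes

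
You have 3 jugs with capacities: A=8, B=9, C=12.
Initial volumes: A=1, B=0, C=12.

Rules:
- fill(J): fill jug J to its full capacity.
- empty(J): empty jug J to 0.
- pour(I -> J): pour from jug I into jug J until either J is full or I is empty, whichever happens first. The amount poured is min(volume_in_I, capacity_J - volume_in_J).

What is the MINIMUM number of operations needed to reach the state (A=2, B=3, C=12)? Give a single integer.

BFS from (A=1, B=0, C=12). One shortest path:
  1. pour(C -> B) -> (A=1 B=9 C=3)
  2. pour(B -> A) -> (A=8 B=2 C=3)
  3. empty(A) -> (A=0 B=2 C=3)
  4. pour(B -> A) -> (A=2 B=0 C=3)
  5. pour(C -> B) -> (A=2 B=3 C=0)
  6. fill(C) -> (A=2 B=3 C=12)
Reached target in 6 moves.

Answer: 6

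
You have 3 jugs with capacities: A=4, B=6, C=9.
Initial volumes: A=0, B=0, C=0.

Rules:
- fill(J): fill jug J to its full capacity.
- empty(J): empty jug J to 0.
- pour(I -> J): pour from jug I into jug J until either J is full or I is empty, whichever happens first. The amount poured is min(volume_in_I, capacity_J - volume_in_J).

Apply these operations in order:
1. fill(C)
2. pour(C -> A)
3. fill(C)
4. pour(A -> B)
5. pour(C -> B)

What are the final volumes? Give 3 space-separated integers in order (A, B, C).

Answer: 0 6 7

Derivation:
Step 1: fill(C) -> (A=0 B=0 C=9)
Step 2: pour(C -> A) -> (A=4 B=0 C=5)
Step 3: fill(C) -> (A=4 B=0 C=9)
Step 4: pour(A -> B) -> (A=0 B=4 C=9)
Step 5: pour(C -> B) -> (A=0 B=6 C=7)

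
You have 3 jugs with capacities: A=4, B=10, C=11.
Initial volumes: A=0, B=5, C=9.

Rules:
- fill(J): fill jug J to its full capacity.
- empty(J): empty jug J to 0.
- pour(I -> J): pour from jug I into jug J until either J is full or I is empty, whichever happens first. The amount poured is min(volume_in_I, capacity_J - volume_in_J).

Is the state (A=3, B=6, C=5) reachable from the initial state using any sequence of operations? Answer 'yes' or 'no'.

Answer: no

Derivation:
BFS explored all 390 reachable states.
Reachable set includes: (0,0,0), (0,0,1), (0,0,2), (0,0,3), (0,0,4), (0,0,5), (0,0,6), (0,0,7), (0,0,8), (0,0,9), (0,0,10), (0,0,11) ...
Target (A=3, B=6, C=5) not in reachable set → no.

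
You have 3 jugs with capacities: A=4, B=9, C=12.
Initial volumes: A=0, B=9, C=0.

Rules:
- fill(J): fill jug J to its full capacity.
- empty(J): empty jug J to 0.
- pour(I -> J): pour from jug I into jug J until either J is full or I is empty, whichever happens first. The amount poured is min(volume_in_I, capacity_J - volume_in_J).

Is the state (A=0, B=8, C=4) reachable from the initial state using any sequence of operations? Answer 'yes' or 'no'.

BFS from (A=0, B=9, C=0):
  1. empty(B) -> (A=0 B=0 C=0)
  2. fill(C) -> (A=0 B=0 C=12)
  3. pour(C -> A) -> (A=4 B=0 C=8)
  4. pour(C -> B) -> (A=4 B=8 C=0)
  5. pour(A -> C) -> (A=0 B=8 C=4)
Target reached → yes.

Answer: yes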